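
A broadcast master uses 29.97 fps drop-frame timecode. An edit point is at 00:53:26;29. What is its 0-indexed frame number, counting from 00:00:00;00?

96113

Complete 10-minute blocks: 5, each 17982 frames → 89910.
Remaining 3 whole minutes in the current block: 1800 + 2 × 1798 = 5396 frames.
Within the current minute: 26 × 30 + 29 − 2 = 807 (labels ;00/;01 skipped at this minute). Total = 89910 + 5396 + 807 = 96113.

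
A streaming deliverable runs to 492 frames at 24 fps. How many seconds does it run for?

20.5 seconds

Running time = 492 / (24) = 20.5 s.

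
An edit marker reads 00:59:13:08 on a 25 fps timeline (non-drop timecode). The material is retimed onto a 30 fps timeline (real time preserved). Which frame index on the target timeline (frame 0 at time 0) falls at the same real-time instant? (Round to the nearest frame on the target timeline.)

frame 106600

Source frame index: (0×3600 + 59×60 + 13) × 25 + 8 = 88833.
Real time: 88833 / (25) = 88833/25 s.
Target frame: (88833/25) × (30) = 532998/5 ≈ 106599.600 → 106600.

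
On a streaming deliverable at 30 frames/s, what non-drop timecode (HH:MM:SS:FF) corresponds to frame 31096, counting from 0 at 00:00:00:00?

00:17:16:16

31096 ÷ 30 = 1036 full seconds, remainder 16 frames.
1036 s = 0 h 17 min 16 s.
Timecode: 00:17:16:16.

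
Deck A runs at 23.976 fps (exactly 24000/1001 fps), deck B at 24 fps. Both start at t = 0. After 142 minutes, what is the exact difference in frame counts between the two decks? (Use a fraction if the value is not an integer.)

142 min = 8520 s.
A emits 24000/1001 × 8520 = 204480000/1001 frames; B emits 24 × 8520 = 204480.
Difference = 204480/1001 frames (≈ 204.2757); B is ahead of A.

204480/1001 frames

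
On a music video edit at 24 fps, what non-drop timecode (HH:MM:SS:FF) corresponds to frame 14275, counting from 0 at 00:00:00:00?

14275 ÷ 24 = 594 full seconds, remainder 19 frames.
594 s = 0 h 9 min 54 s.
Timecode: 00:09:54:19.

00:09:54:19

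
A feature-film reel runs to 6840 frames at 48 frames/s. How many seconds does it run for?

142.5 seconds

Running time = 6840 / (48) = 142.5 s.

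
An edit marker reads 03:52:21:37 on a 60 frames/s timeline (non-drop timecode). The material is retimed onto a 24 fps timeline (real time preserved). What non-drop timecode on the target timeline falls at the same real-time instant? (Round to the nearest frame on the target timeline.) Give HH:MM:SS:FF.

Source frame index: (3×3600 + 52×60 + 21) × 60 + 37 = 836497.
Real time: 836497 / (60) = 836497/60 s.
Target frame: (836497/60) × (24) = 1672994/5 ≈ 334598.800 → 334599.
At 24 labels/s: frame 334599 → 03:52:21:15.

03:52:21:15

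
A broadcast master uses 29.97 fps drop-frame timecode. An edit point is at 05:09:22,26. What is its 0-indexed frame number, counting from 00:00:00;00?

556328

Complete 10-minute blocks: 30, each 17982 frames → 539460.
Remaining 9 whole minutes in the current block: 1800 + 8 × 1798 = 16184 frames.
Within the current minute: 22 × 30 + 26 − 2 = 684 (labels ;00/;01 skipped at this minute). Total = 539460 + 16184 + 684 = 556328.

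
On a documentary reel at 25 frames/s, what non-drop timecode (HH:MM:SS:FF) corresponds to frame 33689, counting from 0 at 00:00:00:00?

33689 ÷ 25 = 1347 full seconds, remainder 14 frames.
1347 s = 0 h 22 min 27 s.
Timecode: 00:22:27:14.

00:22:27:14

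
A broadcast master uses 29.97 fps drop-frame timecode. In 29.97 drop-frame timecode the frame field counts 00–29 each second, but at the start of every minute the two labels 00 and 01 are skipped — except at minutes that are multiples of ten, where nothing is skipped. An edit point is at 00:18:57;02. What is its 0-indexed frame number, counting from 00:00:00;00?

34078

Complete 10-minute blocks: 1, each 17982 frames → 17982.
Remaining 8 whole minutes in the current block: 1800 + 7 × 1798 = 14386 frames.
Within the current minute: 57 × 30 + 2 − 2 = 1710 (labels ;00/;01 skipped at this minute). Total = 17982 + 14386 + 1710 = 34078.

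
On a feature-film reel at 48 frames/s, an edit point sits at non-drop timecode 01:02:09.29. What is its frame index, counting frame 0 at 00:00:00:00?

Total seconds to the label: (1 × 3600 + 2 × 60 + 9) = 3729.
Frame index = 3729 × 48 + 29 = 179021.

frame 179021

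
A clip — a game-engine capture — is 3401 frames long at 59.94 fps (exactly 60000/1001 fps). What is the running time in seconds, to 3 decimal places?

56.740 seconds

Running time = 3401 × 1001/60000 = 3404401/60000 s ≈ 56.740 s.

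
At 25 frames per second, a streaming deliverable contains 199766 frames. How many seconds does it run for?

7990.64 seconds

Running time = 199766 / (25) = 7990.64 s.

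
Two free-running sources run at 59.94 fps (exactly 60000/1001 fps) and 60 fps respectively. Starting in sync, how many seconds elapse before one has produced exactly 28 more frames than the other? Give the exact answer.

7007/15 seconds

The gap grows by |60 − 60000/1001| = 60/1001 frames per second.
Time for a 28-frame gap: 28 ÷ (60/1001) = 7007/15 s.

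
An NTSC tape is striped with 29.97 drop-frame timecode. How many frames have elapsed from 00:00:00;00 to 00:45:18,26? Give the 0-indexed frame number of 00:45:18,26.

Complete 10-minute blocks: 4, each 17982 frames → 71928.
Remaining 5 whole minutes in the current block: 1800 + 4 × 1798 = 8992 frames.
Within the current minute: 18 × 30 + 26 − 2 = 564 (labels ;00/;01 skipped at this minute). Total = 71928 + 8992 + 564 = 81484.

81484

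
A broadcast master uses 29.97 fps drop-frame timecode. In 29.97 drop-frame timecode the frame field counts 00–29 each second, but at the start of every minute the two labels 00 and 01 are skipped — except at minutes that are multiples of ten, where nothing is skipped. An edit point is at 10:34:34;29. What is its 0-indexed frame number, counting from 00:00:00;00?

As if non-drop at 30 labels/s: (10 × 3600 + 34 × 60 + 34) × 30 + 29 = 1142249.
Minute boundaries passed: 634; those not divisible by 10: 634 − 63 = 571; dropped labels = 2 × 571 = 1142.
Actual frame index = 1142249 − 1142 = 1141107.

1141107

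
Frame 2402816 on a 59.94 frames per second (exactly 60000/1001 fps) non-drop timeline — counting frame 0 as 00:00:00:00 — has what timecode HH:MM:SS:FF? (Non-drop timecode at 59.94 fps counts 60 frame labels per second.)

2402816 ÷ 60 = 40046 full seconds, remainder 56 frames.
40046 s = 11 h 7 min 26 s.
Timecode: 11:07:26:56.

11:07:26:56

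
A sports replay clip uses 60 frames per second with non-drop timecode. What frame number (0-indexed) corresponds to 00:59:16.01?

frame 213361

Total seconds to the label: (0 × 3600 + 59 × 60 + 16) = 3556.
Frame index = 3556 × 60 + 1 = 213361.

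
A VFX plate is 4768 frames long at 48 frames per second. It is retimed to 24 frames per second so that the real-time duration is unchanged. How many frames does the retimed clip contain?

Target frames = source frames × (target rate / source rate) = 4768 × (24)/(48) = 4768 × 1/2 = 2384.

2384 frames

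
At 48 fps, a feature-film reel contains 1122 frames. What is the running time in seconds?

Running time = 1122 / (48) = 23.375 s.

23.375 seconds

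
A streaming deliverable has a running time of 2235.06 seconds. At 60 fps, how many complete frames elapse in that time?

Frames = 2235.06 × 60 = 670518/5 ≈ 134103.6000.
Complete frames: 134103.

134103 frames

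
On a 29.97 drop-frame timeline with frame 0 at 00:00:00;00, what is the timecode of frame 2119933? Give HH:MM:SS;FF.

19:38:55;05

Each 10-minute DF block holds 10 × 60 × 30 − 9 × 2 = 17982 frames. 2119933 ÷ 17982 → 117 full blocks, remainder 16039.
Within the partial block the first minute is 1800 frames and each further minute 1798, so 8 further minute boundaries passed. Total skipped labels = 18 × 117 + 2 × 8 = 2122.
Non-drop label index = 2119933 + 2122 = 2122055; at 30 labels/s that is 19:38:55:05, i.e. DF 19:38:55;05.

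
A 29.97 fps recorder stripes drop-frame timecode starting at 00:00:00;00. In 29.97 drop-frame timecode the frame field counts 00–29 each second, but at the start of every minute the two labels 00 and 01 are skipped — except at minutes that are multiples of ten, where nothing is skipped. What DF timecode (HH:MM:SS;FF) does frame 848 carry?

00:00:28;08

Each 10-minute DF block holds 10 × 60 × 30 − 9 × 2 = 17982 frames. 848 ÷ 17982 → 0 full blocks, remainder 848.
Within the partial block the first minute is 1800 frames and each further minute 1798, so 0 further minute boundaries passed. Total skipped labels = 18 × 0 + 2 × 0 = 0.
Non-drop label index = 848 + 0 = 848; at 30 labels/s that is 00:00:28:08, i.e. DF 00:00:28;08.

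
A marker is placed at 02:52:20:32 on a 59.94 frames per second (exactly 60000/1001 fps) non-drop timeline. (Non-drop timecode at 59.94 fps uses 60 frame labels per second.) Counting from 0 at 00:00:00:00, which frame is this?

Total seconds to the label: (2 × 3600 + 52 × 60 + 20) = 10340.
Frame index = 10340 × 60 + 32 = 620432.

620432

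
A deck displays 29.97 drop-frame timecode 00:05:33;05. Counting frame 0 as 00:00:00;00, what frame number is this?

Complete 10-minute blocks: 0, each 17982 frames → 0.
Remaining 5 whole minutes in the current block: 1800 + 4 × 1798 = 8992 frames.
Within the current minute: 33 × 30 + 5 − 2 = 993 (labels ;00/;01 skipped at this minute). Total = 0 + 8992 + 993 = 9985.

9985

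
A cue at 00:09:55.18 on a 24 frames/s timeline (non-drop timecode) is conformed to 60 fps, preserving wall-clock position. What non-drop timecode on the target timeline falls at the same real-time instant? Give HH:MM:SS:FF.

00:09:55:45

Source frame index: (0×3600 + 9×60 + 55) × 24 + 18 = 14298.
Real time: 14298 / (24) = 2383/4 s.
Target frame: (2383/4) × (60) = 35745.
At 60 labels/s: frame 35745 → 00:09:55:45.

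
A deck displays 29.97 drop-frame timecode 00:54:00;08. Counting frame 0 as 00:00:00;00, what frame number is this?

Complete 10-minute blocks: 5, each 17982 frames → 89910.
Remaining 4 whole minutes in the current block: 1800 + 3 × 1798 = 7194 frames.
Within the current minute: 0 × 30 + 8 − 2 = 6 (labels ;00/;01 skipped at this minute). Total = 89910 + 7194 + 6 = 97110.

97110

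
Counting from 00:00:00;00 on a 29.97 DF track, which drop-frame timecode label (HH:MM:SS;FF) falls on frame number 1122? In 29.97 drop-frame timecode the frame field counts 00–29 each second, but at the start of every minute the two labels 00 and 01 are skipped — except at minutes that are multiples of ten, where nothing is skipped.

00:00:37;12

Each 10-minute DF block holds 10 × 60 × 30 − 9 × 2 = 17982 frames. 1122 ÷ 17982 → 0 full blocks, remainder 1122.
Within the partial block the first minute is 1800 frames and each further minute 1798, so 0 further minute boundaries passed. Total skipped labels = 18 × 0 + 2 × 0 = 0.
Non-drop label index = 1122 + 0 = 1122; at 30 labels/s that is 00:00:37:12, i.e. DF 00:00:37;12.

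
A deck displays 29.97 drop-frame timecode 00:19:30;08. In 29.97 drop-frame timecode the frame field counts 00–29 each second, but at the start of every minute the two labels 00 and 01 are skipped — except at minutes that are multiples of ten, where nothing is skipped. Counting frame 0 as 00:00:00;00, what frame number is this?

As if non-drop at 30 labels/s: (0 × 3600 + 19 × 60 + 30) × 30 + 8 = 35108.
Minute boundaries passed: 19; those not divisible by 10: 19 − 1 = 18; dropped labels = 2 × 18 = 36.
Actual frame index = 35108 − 36 = 35072.

35072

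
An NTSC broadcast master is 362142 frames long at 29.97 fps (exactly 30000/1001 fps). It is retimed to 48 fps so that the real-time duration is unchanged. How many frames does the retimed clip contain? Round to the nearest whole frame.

580007 frames

Frames at target rate = 362142 × (48) / (30000/1001) = 362504142/625 ≈ 580006.627.
Nearest whole frame: 580007.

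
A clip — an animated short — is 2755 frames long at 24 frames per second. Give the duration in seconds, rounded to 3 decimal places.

114.792 seconds

Running time = 2755 × 1/24 = 2755/24 s ≈ 114.792 s.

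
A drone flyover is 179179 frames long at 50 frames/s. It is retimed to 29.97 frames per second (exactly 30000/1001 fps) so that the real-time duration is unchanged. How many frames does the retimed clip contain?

107400 frames

Target frames = source frames × (target rate / source rate) = 179179 × (30000/1001)/(50) = 179179 × 600/1001 = 107400.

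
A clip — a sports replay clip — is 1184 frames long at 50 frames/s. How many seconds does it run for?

Running time = 1184 / (50) = 23.68 s.

23.68 seconds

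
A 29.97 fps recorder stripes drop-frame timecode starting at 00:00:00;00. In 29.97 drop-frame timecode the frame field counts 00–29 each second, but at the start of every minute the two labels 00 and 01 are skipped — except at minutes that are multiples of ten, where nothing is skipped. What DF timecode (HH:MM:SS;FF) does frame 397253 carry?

03:40:54;29

Each 10-minute DF block holds 10 × 60 × 30 − 9 × 2 = 17982 frames. 397253 ÷ 17982 → 22 full blocks, remainder 1649.
Within the partial block the first minute is 1800 frames and each further minute 1798, so 0 further minute boundaries passed. Total skipped labels = 18 × 22 + 2 × 0 = 396.
Non-drop label index = 397253 + 396 = 397649; at 30 labels/s that is 03:40:54:29, i.e. DF 03:40:54;29.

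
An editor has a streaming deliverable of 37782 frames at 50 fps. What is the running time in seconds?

755.64 seconds

Running time = 37782 / (50) = 755.64 s.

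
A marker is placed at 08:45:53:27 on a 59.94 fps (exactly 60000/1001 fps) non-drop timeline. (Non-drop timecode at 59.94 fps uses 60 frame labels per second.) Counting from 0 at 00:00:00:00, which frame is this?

Total seconds to the label: (8 × 3600 + 45 × 60 + 53) = 31553.
Frame index = 31553 × 60 + 27 = 1893207.

1893207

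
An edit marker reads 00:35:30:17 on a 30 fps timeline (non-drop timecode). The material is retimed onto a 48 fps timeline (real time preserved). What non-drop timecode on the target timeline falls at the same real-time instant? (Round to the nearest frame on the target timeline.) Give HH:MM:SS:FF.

00:35:30:27

Source frame index: (0×3600 + 35×60 + 30) × 30 + 17 = 63917.
Real time: 63917 / (30) = 63917/30 s.
Target frame: (63917/30) × (48) = 511336/5 ≈ 102267.200 → 102267.
At 48 labels/s: frame 102267 → 00:35:30:27.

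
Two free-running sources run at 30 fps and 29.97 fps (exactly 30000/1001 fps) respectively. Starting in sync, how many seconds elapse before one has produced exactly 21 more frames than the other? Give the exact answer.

700.7 seconds

The gap grows by |30000/1001 − 30| = 30/1001 frames per second.
Time for a 21-frame gap: 21 ÷ (30/1001) = 700.7 s.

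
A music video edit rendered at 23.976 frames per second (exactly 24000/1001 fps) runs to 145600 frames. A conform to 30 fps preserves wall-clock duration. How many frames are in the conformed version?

182182 frames

Target frames = source frames × (target rate / source rate) = 145600 × (30)/(24000/1001) = 145600 × 1001/800 = 182182.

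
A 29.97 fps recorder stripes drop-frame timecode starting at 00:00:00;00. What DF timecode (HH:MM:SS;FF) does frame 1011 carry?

Each 10-minute DF block holds 10 × 60 × 30 − 9 × 2 = 17982 frames. 1011 ÷ 17982 → 0 full blocks, remainder 1011.
Within the partial block the first minute is 1800 frames and each further minute 1798, so 0 further minute boundaries passed. Total skipped labels = 18 × 0 + 2 × 0 = 0.
Non-drop label index = 1011 + 0 = 1011; at 30 labels/s that is 00:00:33:21, i.e. DF 00:00:33;21.

00:00:33;21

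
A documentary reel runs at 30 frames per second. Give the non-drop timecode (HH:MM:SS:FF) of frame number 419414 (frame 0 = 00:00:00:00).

03:53:00:14

419414 ÷ 30 = 13980 full seconds, remainder 14 frames.
13980 s = 3 h 53 min 0 s.
Timecode: 03:53:00:14.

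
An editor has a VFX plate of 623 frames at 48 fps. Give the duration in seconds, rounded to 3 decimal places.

Running time = 623 × 1/48 = 623/48 s ≈ 12.979 s.

12.979 seconds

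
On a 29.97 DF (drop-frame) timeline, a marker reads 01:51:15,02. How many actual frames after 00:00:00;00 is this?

200052

As if non-drop at 30 labels/s: (1 × 3600 + 51 × 60 + 15) × 30 + 2 = 200252.
Minute boundaries passed: 111; those not divisible by 10: 111 − 11 = 100; dropped labels = 2 × 100 = 200.
Actual frame index = 200252 − 200 = 200052.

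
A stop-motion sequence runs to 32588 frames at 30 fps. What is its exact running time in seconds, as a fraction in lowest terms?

Running time = 32588 ÷ (30) = 32588 × 1/30 = 16294/15 s.

16294/15 seconds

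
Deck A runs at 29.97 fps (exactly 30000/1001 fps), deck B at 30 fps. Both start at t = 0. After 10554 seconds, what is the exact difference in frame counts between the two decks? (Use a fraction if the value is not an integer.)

A emits 30000/1001 × 10554 = 316620000/1001 frames; B emits 30 × 10554 = 316620.
Difference = 316620/1001 frames (≈ 316.3037); B is ahead of A.

316620/1001 frames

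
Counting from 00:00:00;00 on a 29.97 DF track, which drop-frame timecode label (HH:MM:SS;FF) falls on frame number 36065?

00:20:03;11

Each 10-minute DF block holds 10 × 60 × 30 − 9 × 2 = 17982 frames. 36065 ÷ 17982 → 2 full blocks, remainder 101.
Within the partial block the first minute is 1800 frames and each further minute 1798, so 0 further minute boundaries passed. Total skipped labels = 18 × 2 + 2 × 0 = 36.
Non-drop label index = 36065 + 36 = 36101; at 30 labels/s that is 00:20:03:11, i.e. DF 00:20:03;11.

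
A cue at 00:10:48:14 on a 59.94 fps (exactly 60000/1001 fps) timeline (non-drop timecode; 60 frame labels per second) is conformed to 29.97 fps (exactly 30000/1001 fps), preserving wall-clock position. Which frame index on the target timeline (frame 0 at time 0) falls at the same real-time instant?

Source frame index: (0×3600 + 10×60 + 48) × 60 + 14 = 38894.
Real time: 38894 / (60000/1001) = 19466447/30000 s.
Target frame: (19466447/30000) × (30000/1001) = 19447.

frame 19447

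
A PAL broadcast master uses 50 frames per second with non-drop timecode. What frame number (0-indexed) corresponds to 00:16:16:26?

48826

Total seconds to the label: (0 × 3600 + 16 × 60 + 16) = 976.
Frame index = 976 × 50 + 26 = 48826.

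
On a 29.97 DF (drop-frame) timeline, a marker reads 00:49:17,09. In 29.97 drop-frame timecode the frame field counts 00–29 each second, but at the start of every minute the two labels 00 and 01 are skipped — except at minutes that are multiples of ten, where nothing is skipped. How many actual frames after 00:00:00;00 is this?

Complete 10-minute blocks: 4, each 17982 frames → 71928.
Remaining 9 whole minutes in the current block: 1800 + 8 × 1798 = 16184 frames.
Within the current minute: 17 × 30 + 9 − 2 = 517 (labels ;00/;01 skipped at this minute). Total = 71928 + 16184 + 517 = 88629.

88629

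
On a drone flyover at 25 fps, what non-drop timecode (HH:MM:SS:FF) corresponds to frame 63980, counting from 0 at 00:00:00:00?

63980 ÷ 25 = 2559 full seconds, remainder 5 frames.
2559 s = 0 h 42 min 39 s.
Timecode: 00:42:39:05.

00:42:39:05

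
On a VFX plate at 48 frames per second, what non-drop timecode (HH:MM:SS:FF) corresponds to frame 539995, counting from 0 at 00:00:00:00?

539995 ÷ 48 = 11249 full seconds, remainder 43 frames.
11249 s = 3 h 7 min 29 s.
Timecode: 03:07:29:43.

03:07:29:43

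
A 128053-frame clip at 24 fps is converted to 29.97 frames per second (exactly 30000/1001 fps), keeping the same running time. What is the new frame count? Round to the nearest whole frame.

Frames at target rate = 128053 × (30000/1001) / (24) = 160066250/1001 ≈ 159906.344.
Nearest whole frame: 159906.

159906 frames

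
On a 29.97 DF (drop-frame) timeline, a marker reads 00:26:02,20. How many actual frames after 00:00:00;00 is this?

46832

As if non-drop at 30 labels/s: (0 × 3600 + 26 × 60 + 2) × 30 + 20 = 46880.
Minute boundaries passed: 26; those not divisible by 10: 26 − 2 = 24; dropped labels = 2 × 24 = 48.
Actual frame index = 46880 − 48 = 46832.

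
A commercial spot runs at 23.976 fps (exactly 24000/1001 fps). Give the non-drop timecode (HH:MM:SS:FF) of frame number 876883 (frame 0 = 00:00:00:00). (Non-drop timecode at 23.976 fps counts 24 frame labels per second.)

10:08:56:19

876883 ÷ 24 = 36536 full seconds, remainder 19 frames.
36536 s = 10 h 8 min 56 s.
Timecode: 10:08:56:19.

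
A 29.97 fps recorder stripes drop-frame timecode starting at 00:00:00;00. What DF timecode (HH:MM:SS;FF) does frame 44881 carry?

Ten DF minutes hold 17982 frames, so frame 44881 lies in block 2 (frames 35964–53945) with 8917 frames into that block.
The block's first minute is 1800 frames and the rest 1798 each; 8917 frames reaches minute 4, so 2 × 18 + 4 × 2 = 44 labels have been skipped so far.
Adding those back, label number 44881 + 44 = 44925 at 30 labels/s is 1497 s + 15 f = 0 h 24 min 57 s frame 15, i.e. 00:24:57;15.

00:24:57;15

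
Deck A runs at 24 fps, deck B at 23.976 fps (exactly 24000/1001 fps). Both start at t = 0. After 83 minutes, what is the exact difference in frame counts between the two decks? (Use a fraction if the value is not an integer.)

119520/1001 frames

83 min = 4980 s.
A emits 24 × 4980 = 119520 frames; B emits 24000/1001 × 4980 = 119520000/1001.
Difference = 119520/1001 frames (≈ 119.4006); B is behind A.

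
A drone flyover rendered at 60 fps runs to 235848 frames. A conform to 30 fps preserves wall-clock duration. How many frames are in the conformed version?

Target frames = source frames × (target rate / source rate) = 235848 × (30)/(60) = 235848 × 1/2 = 117924.

117924 frames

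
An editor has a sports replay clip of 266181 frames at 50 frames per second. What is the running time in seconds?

5323.62 seconds

Running time = 266181 / (50) = 5323.62 s.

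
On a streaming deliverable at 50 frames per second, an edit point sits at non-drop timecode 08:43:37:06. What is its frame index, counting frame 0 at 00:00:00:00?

frame 1570856

Total seconds to the label: (8 × 3600 + 43 × 60 + 37) = 31417.
Frame index = 31417 × 50 + 6 = 1570856.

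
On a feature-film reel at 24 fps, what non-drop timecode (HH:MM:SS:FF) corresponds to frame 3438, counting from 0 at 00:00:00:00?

3438 ÷ 24 = 143 full seconds, remainder 6 frames.
143 s = 0 h 2 min 23 s.
Timecode: 00:02:23:06.

00:02:23:06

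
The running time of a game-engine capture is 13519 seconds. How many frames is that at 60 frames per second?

811140 frames

Frames = 13519 × 60 = 811140.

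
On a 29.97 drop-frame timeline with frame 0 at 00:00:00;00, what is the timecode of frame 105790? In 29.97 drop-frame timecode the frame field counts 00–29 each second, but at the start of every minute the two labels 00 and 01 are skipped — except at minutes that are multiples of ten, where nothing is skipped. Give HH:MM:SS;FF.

00:58:49;26

Each 10-minute DF block holds 10 × 60 × 30 − 9 × 2 = 17982 frames. 105790 ÷ 17982 → 5 full blocks, remainder 15880.
Within the partial block the first minute is 1800 frames and each further minute 1798, so 8 further minute boundaries passed. Total skipped labels = 18 × 5 + 2 × 8 = 106.
Non-drop label index = 105790 + 106 = 105896; at 30 labels/s that is 00:58:49:26, i.e. DF 00:58:49;26.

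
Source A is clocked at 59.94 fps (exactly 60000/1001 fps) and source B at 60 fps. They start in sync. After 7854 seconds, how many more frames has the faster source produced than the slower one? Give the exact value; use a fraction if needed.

A emits 60000/1001 × 7854 = 6120000/13 frames; B emits 60 × 7854 = 471240.
Difference = 6120/13 frames (≈ 470.7692); B is ahead of A.

6120/13 frames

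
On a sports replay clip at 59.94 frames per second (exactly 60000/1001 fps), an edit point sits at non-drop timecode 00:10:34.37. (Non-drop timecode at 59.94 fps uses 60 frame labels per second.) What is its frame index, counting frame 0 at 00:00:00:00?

Total seconds to the label: (0 × 3600 + 10 × 60 + 34) = 634.
Frame index = 634 × 60 + 37 = 38077.

frame 38077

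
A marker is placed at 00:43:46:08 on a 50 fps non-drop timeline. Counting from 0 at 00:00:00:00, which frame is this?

Total seconds to the label: (0 × 3600 + 43 × 60 + 46) = 2626.
Frame index = 2626 × 50 + 8 = 131308.

frame 131308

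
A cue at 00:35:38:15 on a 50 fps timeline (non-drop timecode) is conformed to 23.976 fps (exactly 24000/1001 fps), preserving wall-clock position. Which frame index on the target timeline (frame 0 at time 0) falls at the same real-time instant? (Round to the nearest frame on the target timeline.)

Source frame index: (0×3600 + 35×60 + 38) × 50 + 15 = 106915.
Real time: 106915 / (50) = 21383/10 s.
Target frame: (21383/10) × (24000/1001) = 51319200/1001 ≈ 51267.932 → 51268.

frame 51268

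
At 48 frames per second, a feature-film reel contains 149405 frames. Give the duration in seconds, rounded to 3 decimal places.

3112.604 seconds

Running time = 149405 × 1/48 = 149405/48 s ≈ 3112.604 s.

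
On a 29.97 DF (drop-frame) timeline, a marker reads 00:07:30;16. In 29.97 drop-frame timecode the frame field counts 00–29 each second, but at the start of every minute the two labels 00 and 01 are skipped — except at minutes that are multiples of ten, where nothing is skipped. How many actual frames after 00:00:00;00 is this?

As if non-drop at 30 labels/s: (0 × 3600 + 7 × 60 + 30) × 30 + 16 = 13516.
Minute boundaries passed: 7; those not divisible by 10: 7 − 0 = 7; dropped labels = 2 × 7 = 14.
Actual frame index = 13516 − 14 = 13502.

13502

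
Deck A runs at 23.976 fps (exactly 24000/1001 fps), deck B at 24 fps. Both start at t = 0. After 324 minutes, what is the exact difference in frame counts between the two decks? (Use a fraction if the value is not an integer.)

466560/1001 frames

324 min = 19440 s.
A emits 24000/1001 × 19440 = 466560000/1001 frames; B emits 24 × 19440 = 466560.
Difference = 466560/1001 frames (≈ 466.0939); B is ahead of A.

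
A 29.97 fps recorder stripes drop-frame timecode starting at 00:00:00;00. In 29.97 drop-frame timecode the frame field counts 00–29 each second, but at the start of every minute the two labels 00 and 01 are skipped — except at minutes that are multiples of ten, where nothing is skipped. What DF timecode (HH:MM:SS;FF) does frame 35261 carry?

00:19:36;17

Each 10-minute DF block holds 10 × 60 × 30 − 9 × 2 = 17982 frames. 35261 ÷ 17982 → 1 full block, remainder 17279.
Within the partial block the first minute is 1800 frames and each further minute 1798, so 9 further minute boundaries passed. Total skipped labels = 18 × 1 + 2 × 9 = 36.
Non-drop label index = 35261 + 36 = 35297; at 30 labels/s that is 00:19:36:17, i.e. DF 00:19:36;17.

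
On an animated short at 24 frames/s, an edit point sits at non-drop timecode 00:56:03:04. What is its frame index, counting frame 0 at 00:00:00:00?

80716

Total seconds to the label: (0 × 3600 + 56 × 60 + 3) = 3363.
Frame index = 3363 × 24 + 4 = 80716.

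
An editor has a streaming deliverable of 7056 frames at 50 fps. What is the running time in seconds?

Running time = 7056 / (50) = 141.12 s.

141.12 seconds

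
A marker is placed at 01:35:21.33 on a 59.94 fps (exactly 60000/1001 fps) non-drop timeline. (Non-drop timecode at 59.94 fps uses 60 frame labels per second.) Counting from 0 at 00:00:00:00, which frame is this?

frame 343293

Total seconds to the label: (1 × 3600 + 35 × 60 + 21) = 5721.
Frame index = 5721 × 60 + 33 = 343293.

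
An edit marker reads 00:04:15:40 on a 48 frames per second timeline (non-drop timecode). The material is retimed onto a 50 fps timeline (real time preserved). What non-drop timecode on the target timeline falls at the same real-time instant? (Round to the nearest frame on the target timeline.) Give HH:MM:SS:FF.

00:04:15:42

Source frame index: (0×3600 + 4×60 + 15) × 48 + 40 = 12280.
Real time: 12280 / (48) = 1535/6 s.
Target frame: (1535/6) × (50) = 38375/3 ≈ 12791.667 → 12792.
At 50 labels/s: frame 12792 → 00:04:15:42.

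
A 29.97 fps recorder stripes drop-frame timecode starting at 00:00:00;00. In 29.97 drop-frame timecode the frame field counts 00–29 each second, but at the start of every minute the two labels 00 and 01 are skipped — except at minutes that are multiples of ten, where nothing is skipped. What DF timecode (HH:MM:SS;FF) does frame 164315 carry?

01:31:22;19

Each 10-minute DF block holds 10 × 60 × 30 − 9 × 2 = 17982 frames. 164315 ÷ 17982 → 9 full blocks, remainder 2477.
Within the partial block the first minute is 1800 frames and each further minute 1798, so 1 further minute boundary passed. Total skipped labels = 18 × 9 + 2 × 1 = 164.
Non-drop label index = 164315 + 164 = 164479; at 30 labels/s that is 01:31:22:19, i.e. DF 01:31:22;19.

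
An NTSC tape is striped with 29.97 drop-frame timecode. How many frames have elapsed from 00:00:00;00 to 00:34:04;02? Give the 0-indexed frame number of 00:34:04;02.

Complete 10-minute blocks: 3, each 17982 frames → 53946.
Remaining 4 whole minutes in the current block: 1800 + 3 × 1798 = 7194 frames.
Within the current minute: 4 × 30 + 2 − 2 = 120 (labels ;00/;01 skipped at this minute). Total = 53946 + 7194 + 120 = 61260.

61260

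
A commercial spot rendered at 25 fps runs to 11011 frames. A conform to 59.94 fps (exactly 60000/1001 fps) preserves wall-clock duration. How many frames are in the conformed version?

26400 frames

Target frames = source frames × (target rate / source rate) = 11011 × (60000/1001)/(25) = 11011 × 2400/1001 = 26400.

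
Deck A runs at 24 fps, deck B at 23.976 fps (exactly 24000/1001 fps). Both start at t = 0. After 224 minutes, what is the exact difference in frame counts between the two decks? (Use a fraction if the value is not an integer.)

46080/143 frames

224 min = 13440 s.
A emits 24 × 13440 = 322560 frames; B emits 24000/1001 × 13440 = 46080000/143.
Difference = 46080/143 frames (≈ 322.2378); B is behind A.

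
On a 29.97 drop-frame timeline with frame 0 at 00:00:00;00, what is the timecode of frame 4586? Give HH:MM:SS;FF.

Each 10-minute DF block holds 10 × 60 × 30 − 9 × 2 = 17982 frames. 4586 ÷ 17982 → 0 full blocks, remainder 4586.
Within the partial block the first minute is 1800 frames and each further minute 1798, so 2 further minute boundaries passed. Total skipped labels = 18 × 0 + 2 × 2 = 4.
Non-drop label index = 4586 + 4 = 4590; at 30 labels/s that is 00:02:33:00, i.e. DF 00:02:33;00.

00:02:33;00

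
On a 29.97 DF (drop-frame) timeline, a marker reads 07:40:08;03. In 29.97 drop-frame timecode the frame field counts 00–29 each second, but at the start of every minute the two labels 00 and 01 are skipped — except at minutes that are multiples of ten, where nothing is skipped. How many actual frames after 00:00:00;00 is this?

827415

As if non-drop at 30 labels/s: (7 × 3600 + 40 × 60 + 8) × 30 + 3 = 828243.
Minute boundaries passed: 460; those not divisible by 10: 460 − 46 = 414; dropped labels = 2 × 414 = 828.
Actual frame index = 828243 − 828 = 827415.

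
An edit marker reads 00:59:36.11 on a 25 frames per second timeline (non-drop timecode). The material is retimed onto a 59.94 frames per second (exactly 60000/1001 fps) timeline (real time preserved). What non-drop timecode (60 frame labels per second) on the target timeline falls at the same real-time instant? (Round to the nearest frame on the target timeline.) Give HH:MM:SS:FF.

00:59:32:52

Source frame index: (0×3600 + 59×60 + 36) × 25 + 11 = 89411.
Real time: 89411 / (25) = 89411/25 s.
Target frame: (89411/25) × (60000/1001) = 30655200/143 ≈ 214372.028 → 214372.
At 60 labels/s: frame 214372 → 00:59:32:52.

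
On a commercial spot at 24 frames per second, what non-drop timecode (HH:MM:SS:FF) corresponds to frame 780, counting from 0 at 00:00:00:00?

00:00:32:12

780 ÷ 24 = 32 full seconds, remainder 12 frames.
32 s = 0 h 0 min 32 s.
Timecode: 00:00:32:12.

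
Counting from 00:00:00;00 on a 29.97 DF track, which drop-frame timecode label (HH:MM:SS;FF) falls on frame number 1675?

Each 10-minute DF block holds 10 × 60 × 30 − 9 × 2 = 17982 frames. 1675 ÷ 17982 → 0 full blocks, remainder 1675.
Within the partial block the first minute is 1800 frames and each further minute 1798, so 0 further minute boundaries passed. Total skipped labels = 18 × 0 + 2 × 0 = 0.
Non-drop label index = 1675 + 0 = 1675; at 30 labels/s that is 00:00:55:25, i.e. DF 00:00:55;25.

00:00:55;25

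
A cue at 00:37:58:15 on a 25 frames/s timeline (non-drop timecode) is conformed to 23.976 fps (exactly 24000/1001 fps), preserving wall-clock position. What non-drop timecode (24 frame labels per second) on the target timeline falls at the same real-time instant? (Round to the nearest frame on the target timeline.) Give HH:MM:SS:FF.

Source frame index: (0×3600 + 37×60 + 58) × 25 + 15 = 56965.
Real time: 56965 / (25) = 11393/5 s.
Target frame: (11393/5) × (24000/1001) = 54686400/1001 ≈ 54631.768 → 54632.
At 24 labels/s: frame 54632 → 00:37:56:08.

00:37:56:08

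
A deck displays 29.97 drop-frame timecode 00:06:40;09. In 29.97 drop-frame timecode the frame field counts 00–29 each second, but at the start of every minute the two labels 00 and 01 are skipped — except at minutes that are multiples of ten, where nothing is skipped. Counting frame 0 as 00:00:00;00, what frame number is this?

Complete 10-minute blocks: 0, each 17982 frames → 0.
Remaining 6 whole minutes in the current block: 1800 + 5 × 1798 = 10790 frames.
Within the current minute: 40 × 30 + 9 − 2 = 1207 (labels ;00/;01 skipped at this minute). Total = 0 + 10790 + 1207 = 11997.

11997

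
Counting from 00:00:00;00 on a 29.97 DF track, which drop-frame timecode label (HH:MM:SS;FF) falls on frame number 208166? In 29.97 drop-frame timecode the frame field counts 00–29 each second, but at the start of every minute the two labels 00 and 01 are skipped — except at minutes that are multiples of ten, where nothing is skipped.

01:55:45;24

Each 10-minute DF block holds 10 × 60 × 30 − 9 × 2 = 17982 frames. 208166 ÷ 17982 → 11 full blocks, remainder 10364.
Within the partial block the first minute is 1800 frames and each further minute 1798, so 5 further minute boundaries passed. Total skipped labels = 18 × 11 + 2 × 5 = 208.
Non-drop label index = 208166 + 208 = 208374; at 30 labels/s that is 01:55:45:24, i.e. DF 01:55:45;24.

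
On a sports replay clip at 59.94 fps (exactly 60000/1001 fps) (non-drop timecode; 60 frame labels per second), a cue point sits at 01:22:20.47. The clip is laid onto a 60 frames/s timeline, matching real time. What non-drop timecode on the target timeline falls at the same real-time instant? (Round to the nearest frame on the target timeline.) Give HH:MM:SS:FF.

01:22:25:43

Source frame index: (1×3600 + 22×60 + 20) × 60 + 47 = 296447.
Real time: 296447 / (60000/1001) = 296743447/60000 s.
Target frame: (296743447/60000) × (60) = 296743447/1000 ≈ 296743.447 → 296743.
At 60 labels/s: frame 296743 → 01:22:25:43.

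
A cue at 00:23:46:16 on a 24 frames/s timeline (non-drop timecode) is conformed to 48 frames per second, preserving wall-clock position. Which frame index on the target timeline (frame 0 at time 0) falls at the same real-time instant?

frame 68480

Source frame index: (0×3600 + 23×60 + 46) × 24 + 16 = 34240.
Real time: 34240 / (24) = 4280/3 s.
Target frame: (4280/3) × (48) = 68480.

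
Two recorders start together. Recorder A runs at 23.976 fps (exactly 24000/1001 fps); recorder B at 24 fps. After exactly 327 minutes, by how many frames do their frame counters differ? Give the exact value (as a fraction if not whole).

327 min = 19620 s.
A emits 24000/1001 × 19620 = 470880000/1001 frames; B emits 24 × 19620 = 470880.
Difference = 470880/1001 frames (≈ 470.4096); B is ahead of A.

470880/1001 frames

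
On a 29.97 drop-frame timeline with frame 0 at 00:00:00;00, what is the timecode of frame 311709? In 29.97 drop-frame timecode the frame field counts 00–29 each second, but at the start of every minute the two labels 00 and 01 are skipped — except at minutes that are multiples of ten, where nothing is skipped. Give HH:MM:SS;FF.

02:53:20;21

Ten DF minutes hold 17982 frames, so frame 311709 lies in block 17 (frames 305694–323675) with 6015 frames into that block.
The block's first minute is 1800 frames and the rest 1798 each; 6015 frames reaches minute 3, so 17 × 18 + 3 × 2 = 312 labels have been skipped so far.
Adding those back, label number 311709 + 312 = 312021 at 30 labels/s is 10400 s + 21 f = 2 h 53 min 20 s frame 21, i.e. 02:53:20;21.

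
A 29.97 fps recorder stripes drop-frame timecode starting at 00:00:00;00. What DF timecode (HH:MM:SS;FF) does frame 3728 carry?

00:02:04;12

Ten DF minutes hold 17982 frames, so frame 3728 lies in block 0 (frames 0–17981) with 3728 frames into that block.
The block's first minute is 1800 frames and the rest 1798 each; 3728 frames reaches minute 2, so 0 × 18 + 2 × 2 = 4 labels have been skipped so far.
Adding those back, label number 3728 + 4 = 3732 at 30 labels/s is 124 s + 12 f = 0 h 2 min 4 s frame 12, i.e. 00:02:04;12.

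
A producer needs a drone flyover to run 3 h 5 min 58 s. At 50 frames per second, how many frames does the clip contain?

557900 frames

3 h 5 min 58 s = 11158 s.
Frames = 11158 × 50 = 557900.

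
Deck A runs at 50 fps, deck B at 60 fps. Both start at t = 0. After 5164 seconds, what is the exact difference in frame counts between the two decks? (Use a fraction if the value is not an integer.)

51640 frames

A emits 50 × 5164 = 258200 frames; B emits 60 × 5164 = 309840.
Difference = 51640 frames; B is ahead of A.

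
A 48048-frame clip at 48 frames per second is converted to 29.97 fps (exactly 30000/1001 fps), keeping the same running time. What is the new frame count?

30000 frames

Target frames = source frames × (target rate / source rate) = 48048 × (30000/1001)/(48) = 48048 × 625/1001 = 30000.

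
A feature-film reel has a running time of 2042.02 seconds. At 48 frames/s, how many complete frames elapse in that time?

Frames = 2042.02 × 48 = 2450424/25 ≈ 98016.9600.
Complete frames: 98016.

98016 frames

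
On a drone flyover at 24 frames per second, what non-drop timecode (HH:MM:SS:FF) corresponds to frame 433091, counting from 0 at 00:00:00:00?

05:00:45:11

433091 ÷ 24 = 18045 full seconds, remainder 11 frames.
18045 s = 5 h 0 min 45 s.
Timecode: 05:00:45:11.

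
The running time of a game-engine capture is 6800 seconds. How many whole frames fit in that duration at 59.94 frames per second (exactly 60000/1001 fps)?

Frames = 6800 × 60000/1001 = 408000000/1001 ≈ 407592.4076.
Complete frames: 407592.

407592 frames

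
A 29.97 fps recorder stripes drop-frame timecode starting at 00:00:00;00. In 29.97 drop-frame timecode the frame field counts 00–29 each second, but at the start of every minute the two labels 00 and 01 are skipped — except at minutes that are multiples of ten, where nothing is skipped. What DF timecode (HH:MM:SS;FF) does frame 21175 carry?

00:11:46;15

Ten DF minutes hold 17982 frames, so frame 21175 lies in block 1 (frames 17982–35963) with 3193 frames into that block.
The block's first minute is 1800 frames and the rest 1798 each; 3193 frames reaches minute 1, so 1 × 18 + 1 × 2 = 20 labels have been skipped so far.
Adding those back, label number 21175 + 20 = 21195 at 30 labels/s is 706 s + 15 f = 0 h 11 min 46 s frame 15, i.e. 00:11:46;15.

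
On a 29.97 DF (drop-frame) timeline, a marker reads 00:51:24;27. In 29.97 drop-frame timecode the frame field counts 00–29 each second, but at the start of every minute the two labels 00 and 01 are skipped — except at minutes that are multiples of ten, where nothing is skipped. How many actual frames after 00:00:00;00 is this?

As if non-drop at 30 labels/s: (0 × 3600 + 51 × 60 + 24) × 30 + 27 = 92547.
Minute boundaries passed: 51; those not divisible by 10: 51 − 5 = 46; dropped labels = 2 × 46 = 92.
Actual frame index = 92547 − 92 = 92455.

92455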